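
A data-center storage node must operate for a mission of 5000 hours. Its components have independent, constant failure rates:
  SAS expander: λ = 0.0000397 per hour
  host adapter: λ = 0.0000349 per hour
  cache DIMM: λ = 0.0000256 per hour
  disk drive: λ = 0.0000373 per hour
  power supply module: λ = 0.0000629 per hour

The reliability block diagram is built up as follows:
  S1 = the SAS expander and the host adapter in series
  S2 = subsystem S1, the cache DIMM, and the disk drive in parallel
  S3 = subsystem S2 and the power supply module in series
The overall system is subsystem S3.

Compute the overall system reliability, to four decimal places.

R(SAS expander) = exp(−0.0000397 × 5000) = 0.819960
R(host adapter) = exp(−0.0000349 × 5000) = 0.839877
R(cache DIMM) = exp(−0.0000256 × 5000) = 0.879853
R(disk drive) = exp(−0.0000373 × 5000) = 0.829859
R(power supply module) = exp(−0.0000629 × 5000) = 0.730154
Series (SAS expander and host adapter): 0.819960 × 0.839877 = 0.688666
Parallel ([0.688666], cache DIMM, and disk drive): 1 − (1 − 0.688666)(1 − 0.879853)(1 − 0.829859) = 0.993636
Series ([0.993636] and power supply module): 0.993636 × 0.730154 = 0.7255

0.7255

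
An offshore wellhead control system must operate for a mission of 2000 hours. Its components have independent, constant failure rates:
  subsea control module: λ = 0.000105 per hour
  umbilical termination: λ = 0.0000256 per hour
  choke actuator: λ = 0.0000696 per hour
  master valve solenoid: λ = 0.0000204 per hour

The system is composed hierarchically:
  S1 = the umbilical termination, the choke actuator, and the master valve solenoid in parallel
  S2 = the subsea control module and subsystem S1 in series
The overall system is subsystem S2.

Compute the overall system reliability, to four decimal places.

0.8104

R(subsea control module) = exp(−0.000105 × 2000) = 0.810584
R(umbilical termination) = exp(−0.0000256 × 2000) = 0.950089
R(choke actuator) = exp(−0.0000696 × 2000) = 0.870054
R(master valve solenoid) = exp(−0.0000204 × 2000) = 0.960021
Parallel (umbilical termination, choke actuator, and master valve solenoid): 1 − (1 − 0.950089)(1 − 0.870054)(1 − 0.960021) = 0.999741
Series (subsea control module and [0.999741]): 0.810584 × 0.999741 = 0.8104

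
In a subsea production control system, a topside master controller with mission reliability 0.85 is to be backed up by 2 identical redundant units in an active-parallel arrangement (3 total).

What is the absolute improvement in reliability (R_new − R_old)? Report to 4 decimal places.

0.1466

R_before = 0.85
R_after = 1 − (1 − 0.85)^3 = 0.9966
ΔR = 0.9966 − 0.85 = 0.1466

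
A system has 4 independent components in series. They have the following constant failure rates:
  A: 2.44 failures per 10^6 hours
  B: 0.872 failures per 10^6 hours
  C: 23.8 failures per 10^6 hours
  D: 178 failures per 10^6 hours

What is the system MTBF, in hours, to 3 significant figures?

Series of exponential components: λ_sys = Σ λ_i
λ_sys = 0.00000244 + 0.000000872 + 0.0000238 + 0.000178 = 2.0511e-04 /h
MTBF = 1 / λ_sys = 4880 h

4880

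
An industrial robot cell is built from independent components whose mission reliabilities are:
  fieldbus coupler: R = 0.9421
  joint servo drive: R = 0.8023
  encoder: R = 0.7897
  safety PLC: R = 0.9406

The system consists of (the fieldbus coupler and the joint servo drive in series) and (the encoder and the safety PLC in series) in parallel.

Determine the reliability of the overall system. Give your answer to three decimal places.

Series (fieldbus coupler and joint servo drive): 0.94210 × 0.80230 = 0.75585
Series (encoder and safety PLC): 0.78970 × 0.94060 = 0.74279
Parallel ([0.75585] and [0.74279]): 1 − (1 − 0.75585)(1 − 0.74279) = 0.937

0.937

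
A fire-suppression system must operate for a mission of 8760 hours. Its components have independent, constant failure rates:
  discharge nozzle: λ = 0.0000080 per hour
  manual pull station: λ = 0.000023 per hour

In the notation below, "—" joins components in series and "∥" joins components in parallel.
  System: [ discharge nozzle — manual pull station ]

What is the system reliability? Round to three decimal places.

R(discharge nozzle) = exp(−0.0000080 × 8760) = 0.93232
R(manual pull station) = exp(−0.000023 × 8760) = 0.81752
Series (discharge nozzle and manual pull station): 0.93232 × 0.81752 = 0.762

0.762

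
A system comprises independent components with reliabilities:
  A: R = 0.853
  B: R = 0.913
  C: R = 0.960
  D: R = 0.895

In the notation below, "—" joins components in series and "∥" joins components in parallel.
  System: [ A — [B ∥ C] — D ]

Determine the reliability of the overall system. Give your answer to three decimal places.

0.761

Parallel (B and C): 1 − (1 − 0.91300)(1 − 0.96000) = 0.99652
Series (A, [0.99652], and D): 0.85300 × 0.99652 × 0.89500 = 0.761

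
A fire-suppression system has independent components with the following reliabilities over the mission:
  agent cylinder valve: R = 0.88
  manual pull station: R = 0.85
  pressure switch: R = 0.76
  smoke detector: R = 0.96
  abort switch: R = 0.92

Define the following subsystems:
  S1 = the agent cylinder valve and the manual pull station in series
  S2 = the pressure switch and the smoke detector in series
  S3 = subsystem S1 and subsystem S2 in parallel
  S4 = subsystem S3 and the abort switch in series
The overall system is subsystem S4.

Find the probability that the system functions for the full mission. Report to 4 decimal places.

0.8573

Series (agent cylinder valve and manual pull station): 0.880000 × 0.850000 = 0.748000
Series (pressure switch and smoke detector): 0.760000 × 0.960000 = 0.729600
Parallel ([0.748000] and [0.729600]): 1 − (1 − 0.748000)(1 − 0.729600) = 0.931859
Series ([0.931859] and abort switch): 0.931859 × 0.920000 = 0.8573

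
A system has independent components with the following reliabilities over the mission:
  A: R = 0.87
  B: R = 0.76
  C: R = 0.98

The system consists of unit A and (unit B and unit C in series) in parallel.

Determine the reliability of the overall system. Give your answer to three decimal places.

Series (B and C): 0.76000 × 0.98000 = 0.74480
Parallel (A and [0.74480]): 1 − (1 − 0.87000)(1 − 0.74480) = 0.967

0.967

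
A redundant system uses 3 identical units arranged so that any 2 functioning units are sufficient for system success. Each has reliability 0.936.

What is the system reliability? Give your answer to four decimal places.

0.9882

R = Σ_{i=2}^{3} C(3,i) p^i (1−p)^{3−i} with p = 0.936
C(3,2)·0.936^2·0.064^1 = 0.168210
C(3,3)·0.936^3·0.064^0 = 0.820026
Sum = 0.9882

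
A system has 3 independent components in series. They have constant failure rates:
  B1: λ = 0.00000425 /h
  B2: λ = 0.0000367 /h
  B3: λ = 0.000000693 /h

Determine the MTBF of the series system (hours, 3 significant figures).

24000

Series of exponential components: λ_sys = Σ λ_i
λ_sys = 0.00000425 + 0.0000367 + 0.000000693 = 4.1643e-05 /h
MTBF = 1 / λ_sys = 24000 h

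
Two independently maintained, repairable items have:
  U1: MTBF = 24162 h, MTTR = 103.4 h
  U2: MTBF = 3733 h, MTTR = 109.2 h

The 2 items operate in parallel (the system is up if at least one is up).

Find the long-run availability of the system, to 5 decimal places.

0.99988

A(U1) = MTBF/(MTBF+MTTR) = 24162/(24162+103.4) = 0.995739
A(U2) = MTBF/(MTBF+MTTR) = 3733/(3733+109.2) = 0.971579
Parallel availability: 1 − (1 − 0.995739)(1 − 0.971579) = 0.99988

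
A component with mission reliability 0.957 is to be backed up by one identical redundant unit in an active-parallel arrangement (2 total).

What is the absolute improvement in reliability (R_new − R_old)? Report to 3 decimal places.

R_before = 0.957
R_after = 1 − (1 − 0.957)^2 = 0.998
ΔR = 0.998 − 0.957 = 0.041

0.041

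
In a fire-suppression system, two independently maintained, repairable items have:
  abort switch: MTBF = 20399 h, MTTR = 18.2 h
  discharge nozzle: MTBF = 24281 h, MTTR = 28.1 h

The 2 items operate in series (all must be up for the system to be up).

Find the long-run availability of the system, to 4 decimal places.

0.9980

A(abort switch) = MTBF/(MTBF+MTTR) = 20399/(20399+18.2) = 0.999109
A(discharge nozzle) = MTBF/(MTBF+MTTR) = 24281/(24281+28.1) = 0.998844
Series availability: 0.999109 × 0.998844 = 0.9980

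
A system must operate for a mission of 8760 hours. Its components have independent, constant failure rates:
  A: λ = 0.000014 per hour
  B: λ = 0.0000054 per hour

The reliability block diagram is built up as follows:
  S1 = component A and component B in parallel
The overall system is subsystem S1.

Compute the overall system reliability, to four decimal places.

0.9947

R(A) = exp(−0.000014 × 8760) = 0.884582
R(B) = exp(−0.0000054 × 8760) = 0.953797
Parallel (A and B): 1 − (1 − 0.884582)(1 − 0.953797) = 0.9947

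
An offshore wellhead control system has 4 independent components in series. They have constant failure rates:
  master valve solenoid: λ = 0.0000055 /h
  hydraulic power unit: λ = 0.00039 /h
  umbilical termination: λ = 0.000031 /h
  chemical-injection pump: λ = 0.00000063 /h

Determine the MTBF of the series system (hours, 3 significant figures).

Series of exponential components: λ_sys = Σ λ_i
λ_sys = 0.0000055 + 0.00039 + 0.000031 + 0.00000063 = 4.2713e-04 /h
MTBF = 1 / λ_sys = 2340 h

2340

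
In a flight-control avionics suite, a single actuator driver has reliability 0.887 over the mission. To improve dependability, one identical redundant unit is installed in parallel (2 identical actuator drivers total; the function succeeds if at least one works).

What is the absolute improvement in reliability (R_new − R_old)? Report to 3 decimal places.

R_before = 0.887
R_after = 1 − (1 − 0.887)^2 = 0.987
ΔR = 0.987 − 0.887 = 0.100

0.100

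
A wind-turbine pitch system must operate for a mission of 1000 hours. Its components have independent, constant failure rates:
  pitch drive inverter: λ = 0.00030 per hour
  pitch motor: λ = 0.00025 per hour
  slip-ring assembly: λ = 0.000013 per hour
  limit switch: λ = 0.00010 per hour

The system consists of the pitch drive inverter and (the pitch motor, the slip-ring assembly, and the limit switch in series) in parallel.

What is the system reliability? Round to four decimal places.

R(pitch drive inverter) = exp(−0.00030 × 1000) = 0.740818
R(pitch motor) = exp(−0.00025 × 1000) = 0.778801
R(slip-ring assembly) = exp(−0.000013 × 1000) = 0.987084
R(limit switch) = exp(−0.00010 × 1000) = 0.904837
Series (pitch motor, slip-ring assembly, and limit switch): 0.778801 × 0.987084 × 0.904837 = 0.695586
Parallel (pitch drive inverter and [0.695586]): 1 − (1 − 0.740818)(1 − 0.695586) = 0.9211

0.9211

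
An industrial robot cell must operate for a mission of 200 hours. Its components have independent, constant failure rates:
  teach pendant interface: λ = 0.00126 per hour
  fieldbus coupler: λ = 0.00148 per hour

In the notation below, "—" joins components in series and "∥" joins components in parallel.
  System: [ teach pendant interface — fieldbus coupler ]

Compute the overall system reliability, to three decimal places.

R(teach pendant interface) = exp(−0.00126 × 200) = 0.77724
R(fieldbus coupler) = exp(−0.00148 × 200) = 0.74379
Series (teach pendant interface and fieldbus coupler): 0.77724 × 0.74379 = 0.578

0.578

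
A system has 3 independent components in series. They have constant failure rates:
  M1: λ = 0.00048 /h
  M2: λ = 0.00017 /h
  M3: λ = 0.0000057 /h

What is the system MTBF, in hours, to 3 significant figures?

Series of exponential components: λ_sys = Σ λ_i
λ_sys = 0.00048 + 0.00017 + 0.0000057 = 6.5570e-04 /h
MTBF = 1 / λ_sys = 1530 h

1530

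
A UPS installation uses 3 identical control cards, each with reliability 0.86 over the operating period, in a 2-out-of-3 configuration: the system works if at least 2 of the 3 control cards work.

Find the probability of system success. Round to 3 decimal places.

0.947

R = Σ_{i=2}^{3} C(3,i) p^i (1−p)^{3−i} with p = 0.86
C(3,2)·0.86^2·0.14^1 = 0.31063
C(3,3)·0.86^3·0.14^0 = 0.63606
Sum = 0.947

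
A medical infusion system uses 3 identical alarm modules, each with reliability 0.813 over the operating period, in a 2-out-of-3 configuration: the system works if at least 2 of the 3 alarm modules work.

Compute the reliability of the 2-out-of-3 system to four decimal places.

0.9082

R = Σ_{i=2}^{3} C(3,i) p^i (1−p)^{3−i} with p = 0.813
C(3,2)·0.813^2·0.187^1 = 0.370804
C(3,3)·0.813^3·0.187^0 = 0.537368
Sum = 0.9082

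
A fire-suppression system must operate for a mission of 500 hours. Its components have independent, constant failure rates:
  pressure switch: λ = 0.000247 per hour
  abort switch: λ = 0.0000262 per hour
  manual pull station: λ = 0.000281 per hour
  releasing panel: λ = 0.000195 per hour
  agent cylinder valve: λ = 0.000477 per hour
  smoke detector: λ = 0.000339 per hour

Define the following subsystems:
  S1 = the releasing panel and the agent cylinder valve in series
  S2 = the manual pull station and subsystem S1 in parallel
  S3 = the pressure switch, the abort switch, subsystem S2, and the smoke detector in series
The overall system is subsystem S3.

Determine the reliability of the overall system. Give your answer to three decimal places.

R(pressure switch) = exp(−0.000247 × 500) = 0.88382
R(abort switch) = exp(−0.0000262 × 500) = 0.98699
R(manual pull station) = exp(−0.000281 × 500) = 0.86892
R(releasing panel) = exp(−0.000195 × 500) = 0.90710
R(agent cylinder valve) = exp(−0.000477 × 500) = 0.78781
R(smoke detector) = exp(−0.000339 × 500) = 0.84409
Series (releasing panel and agent cylinder valve): 0.90710 × 0.78781 = 0.71462
Parallel (manual pull station and [0.71462]): 1 − (1 − 0.86892)(1 − 0.71462) = 0.96259
Series (pressure switch, abort switch, [0.96259], and smoke detector): 0.88382 × 0.98699 × 0.96259 × 0.84409 = 0.709

0.709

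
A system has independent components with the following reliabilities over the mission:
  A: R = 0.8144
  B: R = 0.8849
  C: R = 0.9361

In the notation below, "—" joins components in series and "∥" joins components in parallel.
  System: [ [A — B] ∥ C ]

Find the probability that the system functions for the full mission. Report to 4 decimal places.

0.9822

Series (A and B): 0.814400 × 0.884900 = 0.720663
Parallel ([0.720663] and C): 1 − (1 − 0.720663)(1 − 0.936100) = 0.9822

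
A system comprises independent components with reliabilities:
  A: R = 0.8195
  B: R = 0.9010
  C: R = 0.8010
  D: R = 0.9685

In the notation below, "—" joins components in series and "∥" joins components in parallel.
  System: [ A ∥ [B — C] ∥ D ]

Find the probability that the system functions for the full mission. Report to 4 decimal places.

Series (B and C): 0.901000 × 0.801000 = 0.721701
Parallel (A, [0.721701], and D): 1 − (1 − 0.819500)(1 − 0.721701)(1 − 0.968500) = 0.9984

0.9984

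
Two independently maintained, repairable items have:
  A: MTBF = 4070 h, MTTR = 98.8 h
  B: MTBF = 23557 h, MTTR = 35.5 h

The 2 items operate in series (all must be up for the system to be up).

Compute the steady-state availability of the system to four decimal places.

A(A) = MTBF/(MTBF+MTTR) = 4070/(4070+98.8) = 0.976300
A(B) = MTBF/(MTBF+MTTR) = 23557/(23557+35.5) = 0.998495
Series availability: 0.976300 × 0.998495 = 0.9748

0.9748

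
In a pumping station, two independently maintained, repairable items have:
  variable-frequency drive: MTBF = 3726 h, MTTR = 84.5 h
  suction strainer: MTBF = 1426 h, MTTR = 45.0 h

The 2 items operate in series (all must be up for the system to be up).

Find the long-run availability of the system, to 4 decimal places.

0.9479

A(variable-frequency drive) = MTBF/(MTBF+MTTR) = 3726/(3726+84.5) = 0.977824
A(suction strainer) = MTBF/(MTBF+MTTR) = 1426/(1426+45.0) = 0.969409
Series availability: 0.977824 × 0.969409 = 0.9479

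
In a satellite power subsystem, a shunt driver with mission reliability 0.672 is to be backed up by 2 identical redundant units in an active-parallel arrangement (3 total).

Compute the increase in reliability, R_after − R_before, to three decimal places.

R_before = 0.672
R_after = 1 − (1 − 0.672)^3 = 0.965
ΔR = 0.965 − 0.672 = 0.293

0.293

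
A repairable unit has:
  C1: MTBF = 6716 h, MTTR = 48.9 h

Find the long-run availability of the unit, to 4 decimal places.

0.9928

A(C1) = MTBF/(MTBF+MTTR) = 6716/(6716+48.9) = 0.9928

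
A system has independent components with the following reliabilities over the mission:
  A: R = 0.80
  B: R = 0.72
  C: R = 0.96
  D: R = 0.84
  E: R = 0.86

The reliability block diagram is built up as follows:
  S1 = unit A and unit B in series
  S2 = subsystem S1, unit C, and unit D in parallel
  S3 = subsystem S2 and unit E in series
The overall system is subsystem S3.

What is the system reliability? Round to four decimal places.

0.8577

Series (A and B): 0.800000 × 0.720000 = 0.576000
Parallel ([0.576000], C, and D): 1 − (1 − 0.576000)(1 − 0.960000)(1 − 0.840000) = 0.997286
Series ([0.997286] and E): 0.997286 × 0.860000 = 0.8577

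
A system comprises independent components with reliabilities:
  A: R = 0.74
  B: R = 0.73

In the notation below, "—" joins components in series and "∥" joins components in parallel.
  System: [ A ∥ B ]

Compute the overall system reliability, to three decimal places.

0.930

Parallel (A and B): 1 − (1 − 0.74000)(1 − 0.73000) = 0.930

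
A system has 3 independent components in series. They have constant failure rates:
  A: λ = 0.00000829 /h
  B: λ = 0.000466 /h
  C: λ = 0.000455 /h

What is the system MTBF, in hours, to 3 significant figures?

1080

Series of exponential components: λ_sys = Σ λ_i
λ_sys = 0.00000829 + 0.000466 + 0.000455 = 9.2929e-04 /h
MTBF = 1 / λ_sys = 1080 h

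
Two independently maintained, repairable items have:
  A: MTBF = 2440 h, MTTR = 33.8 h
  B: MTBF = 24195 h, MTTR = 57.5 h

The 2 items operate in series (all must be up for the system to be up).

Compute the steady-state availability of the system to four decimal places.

A(A) = MTBF/(MTBF+MTTR) = 2440/(2440+33.8) = 0.986337
A(B) = MTBF/(MTBF+MTTR) = 24195/(24195+57.5) = 0.997629
Series availability: 0.986337 × 0.997629 = 0.9840

0.9840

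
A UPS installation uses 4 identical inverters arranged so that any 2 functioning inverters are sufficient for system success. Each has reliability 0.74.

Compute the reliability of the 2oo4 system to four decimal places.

R = Σ_{i=2}^{4} C(4,i) p^i (1−p)^{4−i} with p = 0.74
C(4,2)·0.74^2·0.26^2 = 0.222107
C(4,3)·0.74^3·0.26^1 = 0.421433
C(4,4)·0.74^4·0.26^0 = 0.299866
Sum = 0.9434

0.9434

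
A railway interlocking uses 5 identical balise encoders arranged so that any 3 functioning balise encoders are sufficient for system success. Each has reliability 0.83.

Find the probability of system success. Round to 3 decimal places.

R = Σ_{i=3}^{5} C(5,i) p^i (1−p)^{5−i} with p = 0.83
C(5,3)·0.83^3·0.17^2 = 0.16525
C(5,4)·0.83^4·0.17^1 = 0.40340
C(5,5)·0.83^5·0.17^0 = 0.39390
Sum = 0.963

0.963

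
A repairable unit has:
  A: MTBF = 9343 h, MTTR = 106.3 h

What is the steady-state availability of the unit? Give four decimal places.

A(A) = MTBF/(MTBF+MTTR) = 9343/(9343+106.3) = 0.9888

0.9888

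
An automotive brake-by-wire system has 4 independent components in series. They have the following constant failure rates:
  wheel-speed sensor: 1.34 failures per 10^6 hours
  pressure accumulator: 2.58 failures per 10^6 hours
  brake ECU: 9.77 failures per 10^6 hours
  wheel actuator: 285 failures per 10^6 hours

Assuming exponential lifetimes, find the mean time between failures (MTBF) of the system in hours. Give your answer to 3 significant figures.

Series of exponential components: λ_sys = Σ λ_i
λ_sys = 0.00000134 + 0.00000258 + 0.00000977 + 0.000285 = 2.9869e-04 /h
MTBF = 1 / λ_sys = 3350 h

3350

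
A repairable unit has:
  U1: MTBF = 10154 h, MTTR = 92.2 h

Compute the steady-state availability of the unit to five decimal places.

0.99100

A(U1) = MTBF/(MTBF+MTTR) = 10154/(10154+92.2) = 0.99100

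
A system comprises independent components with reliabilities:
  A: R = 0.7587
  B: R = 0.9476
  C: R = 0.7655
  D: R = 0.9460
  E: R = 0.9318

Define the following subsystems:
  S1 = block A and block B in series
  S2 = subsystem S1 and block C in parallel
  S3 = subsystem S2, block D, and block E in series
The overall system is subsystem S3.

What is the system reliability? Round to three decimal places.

Series (A and B): 0.75870 × 0.94760 = 0.71894
Parallel ([0.71894] and C): 1 − (1 − 0.71894)(1 − 0.76550) = 0.93409
Series ([0.93409], D, and E): 0.93409 × 0.94600 × 0.93180 = 0.823

0.823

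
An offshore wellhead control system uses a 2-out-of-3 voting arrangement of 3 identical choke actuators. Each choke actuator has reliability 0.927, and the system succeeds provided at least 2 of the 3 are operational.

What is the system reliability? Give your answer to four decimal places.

0.9848

R = Σ_{i=2}^{3} C(3,i) p^i (1−p)^{3−i} with p = 0.927
C(3,2)·0.927^2·0.073^1 = 0.188193
C(3,3)·0.927^3·0.073^0 = 0.796598
Sum = 0.9848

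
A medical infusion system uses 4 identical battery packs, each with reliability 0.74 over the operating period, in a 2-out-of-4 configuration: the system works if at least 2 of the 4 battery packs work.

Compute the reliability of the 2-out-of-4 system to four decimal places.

R = Σ_{i=2}^{4} C(4,i) p^i (1−p)^{4−i} with p = 0.74
C(4,2)·0.74^2·0.26^2 = 0.222107
C(4,3)·0.74^3·0.26^1 = 0.421433
C(4,4)·0.74^4·0.26^0 = 0.299866
Sum = 0.9434

0.9434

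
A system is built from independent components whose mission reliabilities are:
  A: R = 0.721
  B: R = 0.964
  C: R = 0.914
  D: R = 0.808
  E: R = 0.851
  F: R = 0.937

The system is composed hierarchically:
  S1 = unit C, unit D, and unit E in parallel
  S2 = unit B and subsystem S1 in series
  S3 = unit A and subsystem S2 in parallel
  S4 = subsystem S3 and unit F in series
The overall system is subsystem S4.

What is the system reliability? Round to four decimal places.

0.9270

Parallel (C, D, and E): 1 − (1 − 0.914000)(1 − 0.808000)(1 − 0.851000) = 0.997540
Series (B and [0.997540]): 0.964000 × 0.997540 = 0.961629
Parallel (A and [0.961629]): 1 − (1 − 0.721000)(1 − 0.961629) = 0.989294
Series ([0.989294] and F): 0.989294 × 0.937000 = 0.9270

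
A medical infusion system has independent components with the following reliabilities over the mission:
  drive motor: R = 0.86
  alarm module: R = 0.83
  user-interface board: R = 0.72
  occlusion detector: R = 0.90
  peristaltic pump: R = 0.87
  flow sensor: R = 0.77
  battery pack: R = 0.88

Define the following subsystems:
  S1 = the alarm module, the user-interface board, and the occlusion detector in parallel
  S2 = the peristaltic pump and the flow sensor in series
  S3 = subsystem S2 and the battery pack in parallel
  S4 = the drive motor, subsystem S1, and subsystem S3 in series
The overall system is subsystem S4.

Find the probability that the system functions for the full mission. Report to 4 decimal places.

Parallel (alarm module, user-interface board, and occlusion detector): 1 − (1 − 0.830000)(1 − 0.720000)(1 − 0.900000) = 0.995240
Series (peristaltic pump and flow sensor): 0.870000 × 0.770000 = 0.669900
Parallel ([0.669900] and battery pack): 1 − (1 − 0.669900)(1 − 0.880000) = 0.960388
Series (drive motor, [0.995240], and [0.960388]): 0.860000 × 0.995240 × 0.960388 = 0.8220

0.8220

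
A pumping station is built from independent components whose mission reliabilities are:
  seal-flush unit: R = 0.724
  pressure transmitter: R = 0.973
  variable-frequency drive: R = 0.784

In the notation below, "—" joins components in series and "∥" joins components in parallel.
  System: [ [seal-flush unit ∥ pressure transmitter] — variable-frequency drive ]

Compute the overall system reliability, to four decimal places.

Parallel (seal-flush unit and pressure transmitter): 1 − (1 − 0.724000)(1 − 0.973000) = 0.992548
Series ([0.992548] and variable-frequency drive): 0.992548 × 0.784000 = 0.7782

0.7782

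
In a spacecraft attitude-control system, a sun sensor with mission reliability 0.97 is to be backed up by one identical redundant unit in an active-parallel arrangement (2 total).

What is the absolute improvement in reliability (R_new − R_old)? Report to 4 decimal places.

0.0291

R_before = 0.97
R_after = 1 − (1 − 0.97)^2 = 0.9991
ΔR = 0.9991 − 0.97 = 0.0291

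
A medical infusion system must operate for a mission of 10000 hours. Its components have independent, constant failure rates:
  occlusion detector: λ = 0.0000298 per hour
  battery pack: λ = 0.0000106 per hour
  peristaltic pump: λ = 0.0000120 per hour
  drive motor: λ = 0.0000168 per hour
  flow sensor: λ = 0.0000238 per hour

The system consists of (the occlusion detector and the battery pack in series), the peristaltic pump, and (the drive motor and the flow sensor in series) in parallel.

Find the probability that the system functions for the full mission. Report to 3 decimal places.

0.987

R(occlusion detector) = exp(−0.0000298 × 10000) = 0.74230
R(battery pack) = exp(−0.0000106 × 10000) = 0.89942
R(peristaltic pump) = exp(−0.0000120 × 10000) = 0.88692
R(drive motor) = exp(−0.0000168 × 10000) = 0.84535
R(flow sensor) = exp(−0.0000238 × 10000) = 0.78820
Series (occlusion detector and battery pack): 0.74230 × 0.89942 = 0.66764
Series (drive motor and flow sensor): 0.84535 × 0.78820 = 0.66630
Parallel ([0.66764], peristaltic pump, and [0.66630]): 1 − (1 − 0.66764)(1 − 0.88692)(1 − 0.66630) = 0.987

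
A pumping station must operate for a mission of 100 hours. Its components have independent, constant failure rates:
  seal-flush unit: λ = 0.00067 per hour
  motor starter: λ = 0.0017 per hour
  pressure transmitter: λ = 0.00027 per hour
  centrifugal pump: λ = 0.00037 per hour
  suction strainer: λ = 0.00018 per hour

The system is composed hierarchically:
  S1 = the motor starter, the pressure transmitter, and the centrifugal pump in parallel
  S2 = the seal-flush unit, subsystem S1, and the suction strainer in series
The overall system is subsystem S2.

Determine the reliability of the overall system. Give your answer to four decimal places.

R(seal-flush unit) = exp(−0.00067 × 100) = 0.935195
R(motor starter) = exp(−0.0017 × 100) = 0.843665
R(pressure transmitter) = exp(−0.00027 × 100) = 0.973361
R(centrifugal pump) = exp(−0.00037 × 100) = 0.963676
R(suction strainer) = exp(−0.00018 × 100) = 0.982161
Parallel (motor starter, pressure transmitter, and centrifugal pump): 1 − (1 − 0.843665)(1 − 0.973361)(1 − 0.963676) = 0.999849
Series (seal-flush unit, [0.999849], and suction strainer): 0.935195 × 0.999849 × 0.982161 = 0.9184

0.9184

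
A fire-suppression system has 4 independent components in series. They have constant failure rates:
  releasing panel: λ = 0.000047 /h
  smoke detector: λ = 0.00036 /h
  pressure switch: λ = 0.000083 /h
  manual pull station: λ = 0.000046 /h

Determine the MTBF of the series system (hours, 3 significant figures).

1870

Series of exponential components: λ_sys = Σ λ_i
λ_sys = 0.000047 + 0.00036 + 0.000083 + 0.000046 = 5.3600e-04 /h
MTBF = 1 / λ_sys = 1870 h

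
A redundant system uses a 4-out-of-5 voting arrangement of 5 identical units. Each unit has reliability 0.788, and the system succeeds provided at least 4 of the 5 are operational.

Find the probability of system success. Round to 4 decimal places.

R = Σ_{i=4}^{5} C(5,i) p^i (1−p)^{5−i} with p = 0.788
C(5,4)·0.788^4·0.212^1 = 0.408706
C(5,5)·0.788^5·0.212^0 = 0.303830
Sum = 0.7125

0.7125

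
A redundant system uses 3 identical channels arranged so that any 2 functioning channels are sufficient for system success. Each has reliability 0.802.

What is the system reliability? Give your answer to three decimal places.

0.898

R = Σ_{i=2}^{3} C(3,i) p^i (1−p)^{3−i} with p = 0.802
C(3,2)·0.802^2·0.198^1 = 0.38206
C(3,3)·0.802^3·0.198^0 = 0.51585
Sum = 0.898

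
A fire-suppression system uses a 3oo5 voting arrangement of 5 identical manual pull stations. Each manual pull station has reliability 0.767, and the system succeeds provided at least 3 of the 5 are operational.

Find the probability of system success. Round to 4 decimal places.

R = Σ_{i=3}^{5} C(5,i) p^i (1−p)^{5−i} with p = 0.767
C(5,3)·0.767^3·0.233^2 = 0.244962
C(5,4)·0.767^4·0.233^1 = 0.403188
C(5,5)·0.767^5·0.233^0 = 0.265446
Sum = 0.9136

0.9136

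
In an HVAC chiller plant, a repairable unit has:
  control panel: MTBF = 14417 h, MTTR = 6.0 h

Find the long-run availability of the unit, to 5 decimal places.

0.99958

A(control panel) = MTBF/(MTBF+MTTR) = 14417/(14417+6.0) = 0.99958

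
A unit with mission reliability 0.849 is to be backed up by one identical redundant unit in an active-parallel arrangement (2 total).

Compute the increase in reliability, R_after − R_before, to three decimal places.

R_before = 0.849
R_after = 1 − (1 − 0.849)^2 = 0.977
ΔR = 0.977 − 0.849 = 0.128

0.128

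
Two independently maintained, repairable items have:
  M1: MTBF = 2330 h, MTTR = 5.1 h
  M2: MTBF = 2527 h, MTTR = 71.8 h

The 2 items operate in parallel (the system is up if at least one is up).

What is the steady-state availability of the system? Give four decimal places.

A(M1) = MTBF/(MTBF+MTTR) = 2330/(2330+5.1) = 0.997816
A(M2) = MTBF/(MTBF+MTTR) = 2527/(2527+71.8) = 0.972372
Parallel availability: 1 − (1 − 0.997816)(1 − 0.972372) = 0.9999

0.9999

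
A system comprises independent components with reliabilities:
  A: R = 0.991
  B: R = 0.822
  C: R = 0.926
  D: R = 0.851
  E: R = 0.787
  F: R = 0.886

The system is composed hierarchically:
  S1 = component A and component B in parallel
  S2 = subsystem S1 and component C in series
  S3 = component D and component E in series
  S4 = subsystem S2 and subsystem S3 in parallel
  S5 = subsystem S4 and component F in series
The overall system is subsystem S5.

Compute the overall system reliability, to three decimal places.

Parallel (A and B): 1 − (1 − 0.99100)(1 − 0.82200) = 0.99840
Series ([0.99840] and C): 0.99840 × 0.92600 = 0.92452
Series (D and E): 0.85100 × 0.78700 = 0.66974
Parallel ([0.92452] and [0.66974]): 1 − (1 − 0.92452)(1 − 0.66974) = 0.97507
Series ([0.97507] and F): 0.97507 × 0.88600 = 0.864

0.864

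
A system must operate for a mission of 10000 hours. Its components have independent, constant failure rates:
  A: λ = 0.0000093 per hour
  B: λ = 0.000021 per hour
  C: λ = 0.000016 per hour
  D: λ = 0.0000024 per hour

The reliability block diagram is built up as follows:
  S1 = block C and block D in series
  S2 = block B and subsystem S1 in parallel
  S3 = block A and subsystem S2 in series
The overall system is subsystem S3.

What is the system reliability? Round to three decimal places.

R(A) = exp(−0.0000093 × 10000) = 0.91119
R(B) = exp(−0.000021 × 10000) = 0.81058
R(C) = exp(−0.000016 × 10000) = 0.85214
R(D) = exp(−0.0000024 × 10000) = 0.97629
Series (C and D): 0.85214 × 0.97629 = 0.83194
Parallel (B and [0.83194]): 1 − (1 − 0.81058)(1 − 0.83194) = 0.96817
Series (A and [0.96817]): 0.91119 × 0.96817 = 0.882

0.882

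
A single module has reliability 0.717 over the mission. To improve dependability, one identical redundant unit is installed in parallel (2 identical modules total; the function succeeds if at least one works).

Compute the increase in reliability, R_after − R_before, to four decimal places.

0.2029

R_before = 0.717
R_after = 1 − (1 − 0.717)^2 = 0.9199
ΔR = 0.9199 − 0.717 = 0.2029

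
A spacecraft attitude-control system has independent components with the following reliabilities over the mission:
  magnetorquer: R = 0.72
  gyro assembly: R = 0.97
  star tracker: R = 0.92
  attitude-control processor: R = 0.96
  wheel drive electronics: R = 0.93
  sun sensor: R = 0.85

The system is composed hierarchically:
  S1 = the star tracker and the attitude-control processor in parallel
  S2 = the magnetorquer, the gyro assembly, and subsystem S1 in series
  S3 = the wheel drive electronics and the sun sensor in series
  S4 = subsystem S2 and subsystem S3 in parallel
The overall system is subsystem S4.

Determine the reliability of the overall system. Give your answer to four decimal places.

Parallel (star tracker and attitude-control processor): 1 − (1 − 0.920000)(1 − 0.960000) = 0.996800
Series (magnetorquer, gyro assembly, and [0.996800]): 0.720000 × 0.970000 × 0.996800 = 0.696165
Series (wheel drive electronics and sun sensor): 0.930000 × 0.850000 = 0.790500
Parallel ([0.696165] and [0.790500]): 1 − (1 − 0.696165)(1 − 0.790500) = 0.9363

0.9363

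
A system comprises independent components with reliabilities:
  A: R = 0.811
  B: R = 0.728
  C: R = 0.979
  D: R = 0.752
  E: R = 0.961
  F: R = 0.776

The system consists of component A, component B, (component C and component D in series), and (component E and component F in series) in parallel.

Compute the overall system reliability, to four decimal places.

Series (C and D): 0.979000 × 0.752000 = 0.736208
Series (E and F): 0.961000 × 0.776000 = 0.745736
Parallel (A, B, [0.736208], and [0.745736]): 1 − (1 − 0.811000)(1 − 0.728000)(1 − 0.736208)(1 − 0.745736) = 0.9966

0.9966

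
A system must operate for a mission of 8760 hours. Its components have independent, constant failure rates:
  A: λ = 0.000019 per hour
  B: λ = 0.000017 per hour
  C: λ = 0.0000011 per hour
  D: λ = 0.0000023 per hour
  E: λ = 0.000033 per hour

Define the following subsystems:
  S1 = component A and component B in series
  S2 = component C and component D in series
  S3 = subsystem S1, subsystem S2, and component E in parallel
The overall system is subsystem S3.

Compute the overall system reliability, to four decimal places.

0.9980

R(A) = exp(−0.000019 × 8760) = 0.846674
R(B) = exp(−0.000017 × 8760) = 0.861638
R(C) = exp(−0.0000011 × 8760) = 0.990410
R(D) = exp(−0.0000023 × 8760) = 0.980054
R(E) = exp(−0.000033 × 8760) = 0.748952
Series (A and B): 0.846674 × 0.861638 = 0.729526
Series (C and D): 0.990410 × 0.980054 = 0.970655
Parallel ([0.729526], [0.970655], and E): 1 − (1 − 0.729526)(1 − 0.970655)(1 − 0.748952) = 0.9980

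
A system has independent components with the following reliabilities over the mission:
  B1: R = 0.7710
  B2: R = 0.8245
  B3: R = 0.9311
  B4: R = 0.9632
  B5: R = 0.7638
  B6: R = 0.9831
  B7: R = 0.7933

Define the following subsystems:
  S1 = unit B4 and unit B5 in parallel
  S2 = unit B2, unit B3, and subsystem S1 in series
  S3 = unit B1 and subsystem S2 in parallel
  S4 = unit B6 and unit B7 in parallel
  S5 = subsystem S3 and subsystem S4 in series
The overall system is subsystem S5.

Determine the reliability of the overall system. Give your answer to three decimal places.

0.942

Parallel (B4 and B5): 1 − (1 − 0.96320)(1 − 0.76380) = 0.99131
Series (B2, B3, and [0.99131]): 0.82450 × 0.93110 × 0.99131 = 0.76102
Parallel (B1 and [0.76102]): 1 − (1 − 0.77100)(1 − 0.76102) = 0.94527
Parallel (B6 and B7): 1 − (1 − 0.98310)(1 − 0.79330) = 0.99651
Series ([0.94527] and [0.99651]): 0.94527 × 0.99651 = 0.942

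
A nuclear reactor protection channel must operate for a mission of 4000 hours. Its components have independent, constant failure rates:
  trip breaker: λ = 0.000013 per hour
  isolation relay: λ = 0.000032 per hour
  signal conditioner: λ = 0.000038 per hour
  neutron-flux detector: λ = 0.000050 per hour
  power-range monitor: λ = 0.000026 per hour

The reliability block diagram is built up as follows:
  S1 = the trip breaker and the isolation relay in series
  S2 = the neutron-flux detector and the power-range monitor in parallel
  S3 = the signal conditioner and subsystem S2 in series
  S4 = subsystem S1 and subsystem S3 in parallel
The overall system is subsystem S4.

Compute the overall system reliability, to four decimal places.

R(trip breaker) = exp(−0.000013 × 4000) = 0.949329
R(isolation relay) = exp(−0.000032 × 4000) = 0.879853
R(signal conditioner) = exp(−0.000038 × 4000) = 0.858988
R(neutron-flux detector) = exp(−0.000050 × 4000) = 0.818731
R(power-range monitor) = exp(−0.000026 × 4000) = 0.901225
Series (trip breaker and isolation relay): 0.949329 × 0.879853 = 0.835270
Parallel (neutron-flux detector and power-range monitor): 1 − (1 − 0.818731)(1 − 0.901225) = 0.982095
Series (signal conditioner and [0.982095]): 0.858988 × 0.982095 = 0.843608
Parallel ([0.835270] and [0.843608]): 1 − (1 − 0.835270)(1 − 0.843608) = 0.9742

0.9742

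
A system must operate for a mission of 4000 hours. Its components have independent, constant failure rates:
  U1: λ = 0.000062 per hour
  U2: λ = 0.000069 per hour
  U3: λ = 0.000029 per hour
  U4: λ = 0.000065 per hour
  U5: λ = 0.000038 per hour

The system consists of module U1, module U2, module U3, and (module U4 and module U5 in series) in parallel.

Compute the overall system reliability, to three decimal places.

R(U1) = exp(−0.000062 × 4000) = 0.78036
R(U2) = exp(−0.000069 × 4000) = 0.75881
R(U3) = exp(−0.000029 × 4000) = 0.89048
R(U4) = exp(−0.000065 × 4000) = 0.77105
R(U5) = exp(−0.000038 × 4000) = 0.85899
Series (U4 and U5): 0.77105 × 0.85899 = 0.66232
Parallel (U1, U2, U3, and [0.66232]): 1 − (1 − 0.78036)(1 − 0.75881)(1 − 0.89048)(1 − 0.66232) = 0.998

0.998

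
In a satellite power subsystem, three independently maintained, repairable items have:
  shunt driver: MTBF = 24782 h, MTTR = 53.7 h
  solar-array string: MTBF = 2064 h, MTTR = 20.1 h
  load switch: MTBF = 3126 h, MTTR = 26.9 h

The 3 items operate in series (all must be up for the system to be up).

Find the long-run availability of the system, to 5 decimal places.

A(shunt driver) = MTBF/(MTBF+MTTR) = 24782/(24782+53.7) = 0.997838
A(solar-array string) = MTBF/(MTBF+MTTR) = 2064/(2064+20.1) = 0.990356
A(load switch) = MTBF/(MTBF+MTTR) = 3126/(3126+26.9) = 0.991468
Series availability: 0.997838 × 0.990356 × 0.991468 = 0.97978

0.97978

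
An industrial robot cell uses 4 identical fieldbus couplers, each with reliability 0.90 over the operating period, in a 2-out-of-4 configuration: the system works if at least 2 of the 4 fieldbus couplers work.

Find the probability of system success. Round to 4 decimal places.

0.9963

R = Σ_{i=2}^{4} C(4,i) p^i (1−p)^{4−i} with p = 0.90
C(4,2)·0.90^2·0.10^2 = 0.048600
C(4,3)·0.90^3·0.10^1 = 0.291600
C(4,4)·0.90^4·0.10^0 = 0.656100
Sum = 0.9963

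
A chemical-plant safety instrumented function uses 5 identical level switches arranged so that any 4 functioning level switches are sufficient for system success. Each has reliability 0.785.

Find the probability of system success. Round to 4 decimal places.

0.7063

R = Σ_{i=4}^{5} C(5,i) p^i (1−p)^{5−i} with p = 0.785
C(5,4)·0.785^4·0.215^1 = 0.408213
C(5,5)·0.785^5·0.215^0 = 0.298091
Sum = 0.7063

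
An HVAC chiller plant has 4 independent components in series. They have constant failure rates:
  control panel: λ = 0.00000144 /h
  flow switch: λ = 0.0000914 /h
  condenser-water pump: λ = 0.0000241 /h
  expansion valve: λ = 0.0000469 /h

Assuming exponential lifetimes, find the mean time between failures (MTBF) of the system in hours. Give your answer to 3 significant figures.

Series of exponential components: λ_sys = Σ λ_i
λ_sys = 0.00000144 + 0.0000914 + 0.0000241 + 0.0000469 = 1.6384e-04 /h
MTBF = 1 / λ_sys = 6100 h

6100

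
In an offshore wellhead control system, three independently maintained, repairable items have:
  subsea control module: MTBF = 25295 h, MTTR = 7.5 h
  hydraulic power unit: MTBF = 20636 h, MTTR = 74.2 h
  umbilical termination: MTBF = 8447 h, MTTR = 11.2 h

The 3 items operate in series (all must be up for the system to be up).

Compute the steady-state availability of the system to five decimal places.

0.99480

A(subsea control module) = MTBF/(MTBF+MTTR) = 25295/(25295+7.5) = 0.999704
A(hydraulic power unit) = MTBF/(MTBF+MTTR) = 20636/(20636+74.2) = 0.996417
A(umbilical termination) = MTBF/(MTBF+MTTR) = 8447/(8447+11.2) = 0.998676
Series availability: 0.999704 × 0.996417 × 0.998676 = 0.99480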